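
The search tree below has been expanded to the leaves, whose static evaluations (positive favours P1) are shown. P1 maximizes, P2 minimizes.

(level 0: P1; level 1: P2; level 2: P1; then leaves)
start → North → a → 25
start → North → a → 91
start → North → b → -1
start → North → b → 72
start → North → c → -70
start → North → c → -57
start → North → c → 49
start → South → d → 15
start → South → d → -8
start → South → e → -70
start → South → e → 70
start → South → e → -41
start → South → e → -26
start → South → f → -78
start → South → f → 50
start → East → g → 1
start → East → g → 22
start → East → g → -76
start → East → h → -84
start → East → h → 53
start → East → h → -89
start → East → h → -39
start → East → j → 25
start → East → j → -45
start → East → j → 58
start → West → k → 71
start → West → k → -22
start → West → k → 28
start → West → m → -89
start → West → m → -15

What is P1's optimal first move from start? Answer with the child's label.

a (P1): max(25, 91) = 91
b (P1): max(-1, 72) = 72
c (P1): max(-70, -57, 49) = 49
North (P2): min(91, 72, 49) = 49
d (P1): max(15, -8) = 15
e (P1): max(-70, 70, -41, -26) = 70
f (P1): max(-78, 50) = 50
South (P2): min(15, 70, 50) = 15
g (P1): max(1, 22, -76) = 22
h (P1): max(-84, 53, -89, -39) = 53
j (P1): max(25, -45, 58) = 58
East (P2): min(22, 53, 58) = 22
k (P1): max(71, -22, 28) = 71
m (P1): max(-89, -15) = -15
West (P2): min(71, -15) = -15
start (P1): max(49, 15, 22, -15) = 49
P1 at start wants the highest of {North=49, South=15, East=22, West=-15}, so chooses North.

North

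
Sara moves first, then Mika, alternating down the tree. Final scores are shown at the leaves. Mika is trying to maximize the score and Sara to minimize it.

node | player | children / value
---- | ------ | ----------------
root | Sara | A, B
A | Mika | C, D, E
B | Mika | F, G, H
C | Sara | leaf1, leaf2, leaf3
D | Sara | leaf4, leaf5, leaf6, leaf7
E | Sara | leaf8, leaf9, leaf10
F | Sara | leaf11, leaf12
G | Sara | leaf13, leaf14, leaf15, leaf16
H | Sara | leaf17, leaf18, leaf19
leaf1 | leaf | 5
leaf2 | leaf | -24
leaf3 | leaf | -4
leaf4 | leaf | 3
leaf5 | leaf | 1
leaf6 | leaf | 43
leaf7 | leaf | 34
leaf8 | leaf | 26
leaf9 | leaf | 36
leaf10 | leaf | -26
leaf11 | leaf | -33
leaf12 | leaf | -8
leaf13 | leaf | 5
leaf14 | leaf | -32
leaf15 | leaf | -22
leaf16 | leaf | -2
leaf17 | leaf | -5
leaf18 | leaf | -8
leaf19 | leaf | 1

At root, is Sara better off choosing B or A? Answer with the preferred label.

F (Sara): min(-33, -8) = -33
G (Sara): min(5, -32, -22, -2) = -32
H (Sara): min(-5, -8, 1) = -8
B (Mika): max(-33, -32, -8) = -8
C (Sara): min(5, -24, -4) = -24
D (Sara): min(3, 1, 43, 34) = 1
E (Sara): min(26, 36, -26) = -26
A (Mika): max(-24, 1, -26) = 1
Sara prefers the lower value; B=-8, A=1. B is better since -8 < 1.

B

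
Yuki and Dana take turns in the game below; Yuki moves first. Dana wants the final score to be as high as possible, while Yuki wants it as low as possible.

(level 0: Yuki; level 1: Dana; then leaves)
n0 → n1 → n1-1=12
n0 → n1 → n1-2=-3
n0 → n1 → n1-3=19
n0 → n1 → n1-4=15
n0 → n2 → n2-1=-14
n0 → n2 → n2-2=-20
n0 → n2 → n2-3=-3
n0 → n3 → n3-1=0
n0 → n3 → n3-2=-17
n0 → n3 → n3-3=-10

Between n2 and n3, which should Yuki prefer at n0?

n2 (Dana): max(-14, -20, -3) = -3
n3 (Dana): max(0, -17, -10) = 0
Yuki prefers the lower value; n2=-3, n3=0. n2 is better since -3 < 0.

n2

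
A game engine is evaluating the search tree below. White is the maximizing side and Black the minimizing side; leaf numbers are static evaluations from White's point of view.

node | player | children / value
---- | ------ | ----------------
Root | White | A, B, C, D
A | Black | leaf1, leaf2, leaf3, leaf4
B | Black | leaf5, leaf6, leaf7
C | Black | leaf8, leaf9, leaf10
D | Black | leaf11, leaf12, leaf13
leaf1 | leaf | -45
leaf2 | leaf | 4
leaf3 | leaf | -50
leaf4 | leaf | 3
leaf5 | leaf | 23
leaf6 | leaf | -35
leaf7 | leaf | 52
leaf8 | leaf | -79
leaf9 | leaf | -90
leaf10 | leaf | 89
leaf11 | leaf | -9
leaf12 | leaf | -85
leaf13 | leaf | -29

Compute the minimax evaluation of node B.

-35

B (Black): min(23, -35, 52) = -35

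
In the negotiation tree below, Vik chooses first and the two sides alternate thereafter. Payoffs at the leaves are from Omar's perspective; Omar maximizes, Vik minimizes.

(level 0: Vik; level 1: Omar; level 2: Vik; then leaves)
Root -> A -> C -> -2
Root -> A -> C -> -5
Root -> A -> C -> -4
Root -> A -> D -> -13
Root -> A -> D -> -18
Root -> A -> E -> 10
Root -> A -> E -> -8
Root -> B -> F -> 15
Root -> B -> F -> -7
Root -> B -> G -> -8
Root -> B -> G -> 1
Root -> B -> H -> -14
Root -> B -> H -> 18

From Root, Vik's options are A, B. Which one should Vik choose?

B

C (Vik): min(-2, -5, -4) = -5
D (Vik): min(-13, -18) = -18
E (Vik): min(10, -8) = -8
A (Omar): max(-5, -18, -8) = -5
F (Vik): min(15, -7) = -7
G (Vik): min(-8, 1) = -8
H (Vik): min(-14, 18) = -14
B (Omar): max(-7, -8, -14) = -7
Root (Vik): min(-5, -7) = -7
Vik at Root wants the lowest of {A=-5, B=-7}, so chooses B.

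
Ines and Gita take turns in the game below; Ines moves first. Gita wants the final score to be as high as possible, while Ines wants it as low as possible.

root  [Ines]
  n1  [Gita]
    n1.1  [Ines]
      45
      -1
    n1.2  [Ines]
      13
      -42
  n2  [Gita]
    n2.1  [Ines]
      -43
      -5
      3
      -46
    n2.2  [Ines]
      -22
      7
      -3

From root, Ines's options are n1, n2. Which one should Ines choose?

n2

n1.1 (Ines): min(45, -1) = -1
n1.2 (Ines): min(13, -42) = -42
n1 (Gita): max(-1, -42) = -1
n2.1 (Ines): min(-43, -5, 3, -46) = -46
n2.2 (Ines): min(-22, 7, -3) = -22
n2 (Gita): max(-46, -22) = -22
root (Ines): min(-1, -22) = -22
Ines at root wants the lowest of {n1=-1, n2=-22}, so chooses n2.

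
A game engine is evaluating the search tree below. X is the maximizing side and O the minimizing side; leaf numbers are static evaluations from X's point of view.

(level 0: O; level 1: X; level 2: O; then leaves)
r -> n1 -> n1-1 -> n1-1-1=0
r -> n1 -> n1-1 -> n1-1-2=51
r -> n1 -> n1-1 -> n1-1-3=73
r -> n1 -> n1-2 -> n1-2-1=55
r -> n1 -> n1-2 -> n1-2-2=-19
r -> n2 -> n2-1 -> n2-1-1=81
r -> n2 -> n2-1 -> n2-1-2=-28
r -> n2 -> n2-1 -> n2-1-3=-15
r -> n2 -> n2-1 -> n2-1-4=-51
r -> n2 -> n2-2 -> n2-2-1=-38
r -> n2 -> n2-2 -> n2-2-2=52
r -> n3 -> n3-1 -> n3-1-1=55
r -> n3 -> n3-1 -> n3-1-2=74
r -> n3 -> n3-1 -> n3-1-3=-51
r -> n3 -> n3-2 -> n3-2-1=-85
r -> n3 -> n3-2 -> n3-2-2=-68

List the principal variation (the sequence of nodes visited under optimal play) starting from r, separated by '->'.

n1-1 (O): min(0, 51, 73) = 0
n1-2 (O): min(55, -19) = -19
n1 (X): max(0, -19) = 0
n2-1 (O): min(81, -28, -15, -51) = -51
n2-2 (O): min(-38, 52) = -38
n2 (X): max(-51, -38) = -38
n3-1 (O): min(55, 74, -51) = -51
n3-2 (O): min(-85, -68) = -85
n3 (X): max(-51, -85) = -51
r (O): min(0, -38, -51) = -51
At r, O picks n3 (lowest: -51).
At n3, X picks n3-1 (highest: -51).
At n3-1, O picks n3-1-3 (lowest: -51).
Terminal value -51.

r -> n3 -> n3-1 -> n3-1-3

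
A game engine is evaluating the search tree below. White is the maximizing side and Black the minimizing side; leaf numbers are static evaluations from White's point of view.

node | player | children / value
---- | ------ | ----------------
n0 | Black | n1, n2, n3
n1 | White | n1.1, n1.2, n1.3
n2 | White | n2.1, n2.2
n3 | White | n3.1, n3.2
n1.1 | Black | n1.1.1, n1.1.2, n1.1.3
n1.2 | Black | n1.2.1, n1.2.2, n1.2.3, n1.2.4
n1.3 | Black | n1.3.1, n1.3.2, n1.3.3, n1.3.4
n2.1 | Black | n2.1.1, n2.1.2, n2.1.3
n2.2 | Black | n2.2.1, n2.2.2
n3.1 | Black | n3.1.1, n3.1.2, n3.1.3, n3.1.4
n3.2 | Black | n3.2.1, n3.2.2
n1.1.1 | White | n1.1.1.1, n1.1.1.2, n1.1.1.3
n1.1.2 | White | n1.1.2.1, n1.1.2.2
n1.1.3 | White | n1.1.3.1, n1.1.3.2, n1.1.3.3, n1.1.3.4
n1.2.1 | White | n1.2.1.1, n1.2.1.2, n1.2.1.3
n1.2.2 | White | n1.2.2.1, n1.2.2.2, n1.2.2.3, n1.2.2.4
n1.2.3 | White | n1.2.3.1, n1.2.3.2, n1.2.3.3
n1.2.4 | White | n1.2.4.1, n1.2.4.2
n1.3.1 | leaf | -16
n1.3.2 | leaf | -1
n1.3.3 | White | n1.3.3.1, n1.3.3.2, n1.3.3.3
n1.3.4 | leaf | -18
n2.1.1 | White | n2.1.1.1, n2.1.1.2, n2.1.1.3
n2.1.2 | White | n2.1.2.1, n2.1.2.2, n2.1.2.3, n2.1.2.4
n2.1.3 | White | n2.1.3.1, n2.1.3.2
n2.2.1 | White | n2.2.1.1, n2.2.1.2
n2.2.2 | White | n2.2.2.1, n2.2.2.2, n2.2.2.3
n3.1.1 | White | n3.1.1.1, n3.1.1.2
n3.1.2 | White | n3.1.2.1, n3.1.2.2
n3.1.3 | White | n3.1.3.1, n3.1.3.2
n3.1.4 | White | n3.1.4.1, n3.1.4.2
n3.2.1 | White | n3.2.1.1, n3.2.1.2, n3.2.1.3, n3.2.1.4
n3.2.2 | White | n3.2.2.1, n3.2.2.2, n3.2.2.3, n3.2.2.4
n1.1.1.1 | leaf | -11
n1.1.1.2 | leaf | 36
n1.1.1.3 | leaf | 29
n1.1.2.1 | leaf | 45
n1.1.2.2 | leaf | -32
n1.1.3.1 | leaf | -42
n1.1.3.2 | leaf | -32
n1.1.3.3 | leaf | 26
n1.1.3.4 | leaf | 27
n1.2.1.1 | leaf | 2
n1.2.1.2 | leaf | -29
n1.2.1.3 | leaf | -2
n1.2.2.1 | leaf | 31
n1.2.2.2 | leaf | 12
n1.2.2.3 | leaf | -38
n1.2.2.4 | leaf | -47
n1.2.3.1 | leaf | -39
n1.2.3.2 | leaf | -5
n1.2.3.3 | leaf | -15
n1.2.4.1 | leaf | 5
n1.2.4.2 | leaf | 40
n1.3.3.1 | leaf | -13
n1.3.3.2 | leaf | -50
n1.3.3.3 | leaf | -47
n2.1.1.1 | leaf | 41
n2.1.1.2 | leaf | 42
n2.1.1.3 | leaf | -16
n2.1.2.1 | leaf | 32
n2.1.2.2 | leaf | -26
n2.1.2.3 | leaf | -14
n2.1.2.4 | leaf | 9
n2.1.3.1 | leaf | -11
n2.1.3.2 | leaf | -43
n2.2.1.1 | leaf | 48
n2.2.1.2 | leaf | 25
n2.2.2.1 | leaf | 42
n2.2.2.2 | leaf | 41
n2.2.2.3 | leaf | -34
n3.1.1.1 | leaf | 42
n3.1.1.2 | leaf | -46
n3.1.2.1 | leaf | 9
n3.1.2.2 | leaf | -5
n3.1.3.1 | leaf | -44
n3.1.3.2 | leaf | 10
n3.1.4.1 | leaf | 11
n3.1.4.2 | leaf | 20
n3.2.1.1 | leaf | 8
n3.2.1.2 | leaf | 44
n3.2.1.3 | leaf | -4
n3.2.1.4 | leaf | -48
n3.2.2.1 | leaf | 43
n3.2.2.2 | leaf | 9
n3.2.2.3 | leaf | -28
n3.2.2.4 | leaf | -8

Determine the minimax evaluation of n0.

27

n1.1.1 (White): max(-11, 36, 29) = 36
n1.1.2 (White): max(45, -32) = 45
n1.1.3 (White): max(-42, -32, 26, 27) = 27
n1.1 (Black): min(36, 45, 27) = 27
n1.2.1 (White): max(2, -29, -2) = 2
n1.2.2 (White): max(31, 12, -38, -47) = 31
n1.2.3 (White): max(-39, -5, -15) = -5
n1.2.4 (White): max(5, 40) = 40
n1.2 (Black): min(2, 31, -5, 40) = -5
n1.3.3 (White): max(-13, -50, -47) = -13
n1.3 (Black): min(-16, -1, -13, -18) = -18
n1 (White): max(27, -5, -18) = 27
n2.1.1 (White): max(41, 42, -16) = 42
n2.1.2 (White): max(32, -26, -14, 9) = 32
n2.1.3 (White): max(-11, -43) = -11
n2.1 (Black): min(42, 32, -11) = -11
n2.2.1 (White): max(48, 25) = 48
n2.2.2 (White): max(42, 41, -34) = 42
n2.2 (Black): min(48, 42) = 42
n2 (White): max(-11, 42) = 42
n3.1.1 (White): max(42, -46) = 42
n3.1.2 (White): max(9, -5) = 9
n3.1.3 (White): max(-44, 10) = 10
n3.1.4 (White): max(11, 20) = 20
n3.1 (Black): min(42, 9, 10, 20) = 9
n3.2.1 (White): max(8, 44, -4, -48) = 44
n3.2.2 (White): max(43, 9, -28, -8) = 43
n3.2 (Black): min(44, 43) = 43
n3 (White): max(9, 43) = 43
n0 (Black): min(27, 42, 43) = 27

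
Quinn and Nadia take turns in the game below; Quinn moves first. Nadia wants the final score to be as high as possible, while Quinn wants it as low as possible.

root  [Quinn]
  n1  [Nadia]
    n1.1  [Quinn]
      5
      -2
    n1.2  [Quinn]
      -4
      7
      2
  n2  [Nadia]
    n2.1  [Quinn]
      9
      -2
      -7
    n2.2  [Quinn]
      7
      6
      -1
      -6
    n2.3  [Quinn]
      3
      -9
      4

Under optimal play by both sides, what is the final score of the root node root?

-6

n1.1 (Quinn): min(5, -2) = -2
n1.2 (Quinn): min(-4, 7, 2) = -4
n1 (Nadia): max(-2, -4) = -2
n2.1 (Quinn): min(9, -2, -7) = -7
n2.2 (Quinn): min(7, 6, -1, -6) = -6
n2.3 (Quinn): min(3, -9, 4) = -9
n2 (Nadia): max(-7, -6, -9) = -6
root (Quinn): min(-2, -6) = -6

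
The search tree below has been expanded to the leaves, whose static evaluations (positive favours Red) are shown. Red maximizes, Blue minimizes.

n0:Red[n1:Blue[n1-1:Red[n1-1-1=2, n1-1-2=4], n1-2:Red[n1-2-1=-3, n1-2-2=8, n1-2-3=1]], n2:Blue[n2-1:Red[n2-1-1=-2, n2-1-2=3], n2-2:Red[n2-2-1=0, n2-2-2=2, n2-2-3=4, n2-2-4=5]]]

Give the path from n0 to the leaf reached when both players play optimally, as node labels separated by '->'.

n0 -> n1 -> n1-1 -> n1-1-2

n1-1 (Red): max(2, 4) = 4
n1-2 (Red): max(-3, 8, 1) = 8
n1 (Blue): min(4, 8) = 4
n2-1 (Red): max(-2, 3) = 3
n2-2 (Red): max(0, 2, 4, 5) = 5
n2 (Blue): min(3, 5) = 3
n0 (Red): max(4, 3) = 4
At n0, Red picks n1 (highest: 4).
At n1, Blue picks n1-1 (lowest: 4).
At n1-1, Red picks n1-1-2 (highest: 4).
Terminal value 4.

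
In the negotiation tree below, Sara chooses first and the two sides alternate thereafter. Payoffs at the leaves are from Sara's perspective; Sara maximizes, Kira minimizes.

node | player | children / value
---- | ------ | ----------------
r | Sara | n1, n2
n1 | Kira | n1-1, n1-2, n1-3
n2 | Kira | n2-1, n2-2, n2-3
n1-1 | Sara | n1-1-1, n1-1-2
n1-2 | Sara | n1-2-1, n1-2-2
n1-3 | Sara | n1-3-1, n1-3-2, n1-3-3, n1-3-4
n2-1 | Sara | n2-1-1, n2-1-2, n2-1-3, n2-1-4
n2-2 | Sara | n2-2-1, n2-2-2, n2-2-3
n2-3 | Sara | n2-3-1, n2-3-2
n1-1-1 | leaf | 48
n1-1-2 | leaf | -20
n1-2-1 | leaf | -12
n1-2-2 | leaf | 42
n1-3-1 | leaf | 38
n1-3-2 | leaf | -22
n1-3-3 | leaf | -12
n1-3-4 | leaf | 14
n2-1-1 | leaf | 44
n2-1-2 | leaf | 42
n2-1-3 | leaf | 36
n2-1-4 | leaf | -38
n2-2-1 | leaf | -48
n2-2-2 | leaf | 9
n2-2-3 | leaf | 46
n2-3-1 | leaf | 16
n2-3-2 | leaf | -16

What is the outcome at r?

38

n1-1 (Sara): max(48, -20) = 48
n1-2 (Sara): max(-12, 42) = 42
n1-3 (Sara): max(38, -22, -12, 14) = 38
n1 (Kira): min(48, 42, 38) = 38
n2-1 (Sara): max(44, 42, 36, -38) = 44
n2-2 (Sara): max(-48, 9, 46) = 46
n2-3 (Sara): max(16, -16) = 16
n2 (Kira): min(44, 46, 16) = 16
r (Sara): max(38, 16) = 38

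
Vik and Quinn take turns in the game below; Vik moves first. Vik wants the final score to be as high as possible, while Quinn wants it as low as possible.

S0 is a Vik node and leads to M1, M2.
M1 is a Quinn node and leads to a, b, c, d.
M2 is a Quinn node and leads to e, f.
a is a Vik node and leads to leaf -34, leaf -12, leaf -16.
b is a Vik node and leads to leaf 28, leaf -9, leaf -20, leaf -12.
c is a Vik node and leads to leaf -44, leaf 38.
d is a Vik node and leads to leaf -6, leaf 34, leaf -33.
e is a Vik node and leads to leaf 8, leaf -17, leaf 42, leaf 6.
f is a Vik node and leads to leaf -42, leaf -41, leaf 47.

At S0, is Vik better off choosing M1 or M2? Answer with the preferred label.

M2

a (Vik): max(-34, -12, -16) = -12
b (Vik): max(28, -9, -20, -12) = 28
c (Vik): max(-44, 38) = 38
d (Vik): max(-6, 34, -33) = 34
M1 (Quinn): min(-12, 28, 38, 34) = -12
e (Vik): max(8, -17, 42, 6) = 42
f (Vik): max(-42, -41, 47) = 47
M2 (Quinn): min(42, 47) = 42
Vik prefers the higher value; M1=-12, M2=42. M2 is better since 42 > -12.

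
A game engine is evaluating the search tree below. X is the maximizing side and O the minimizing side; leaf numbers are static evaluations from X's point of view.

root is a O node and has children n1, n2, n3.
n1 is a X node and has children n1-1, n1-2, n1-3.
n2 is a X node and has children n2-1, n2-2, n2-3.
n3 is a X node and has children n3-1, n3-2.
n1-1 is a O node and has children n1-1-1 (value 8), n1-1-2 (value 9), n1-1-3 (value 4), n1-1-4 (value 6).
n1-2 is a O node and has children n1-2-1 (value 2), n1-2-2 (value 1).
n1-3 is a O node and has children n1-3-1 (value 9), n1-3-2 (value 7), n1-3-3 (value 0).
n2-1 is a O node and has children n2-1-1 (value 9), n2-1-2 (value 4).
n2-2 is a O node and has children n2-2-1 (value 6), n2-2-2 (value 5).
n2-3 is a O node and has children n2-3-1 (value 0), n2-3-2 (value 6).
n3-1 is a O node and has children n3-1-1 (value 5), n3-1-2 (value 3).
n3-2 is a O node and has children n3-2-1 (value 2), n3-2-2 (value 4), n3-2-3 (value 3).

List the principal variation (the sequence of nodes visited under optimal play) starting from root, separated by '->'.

n1-1 (O): min(8, 9, 4, 6) = 4
n1-2 (O): min(2, 1) = 1
n1-3 (O): min(9, 7, 0) = 0
n1 (X): max(4, 1, 0) = 4
n2-1 (O): min(9, 4) = 4
n2-2 (O): min(6, 5) = 5
n2-3 (O): min(0, 6) = 0
n2 (X): max(4, 5, 0) = 5
n3-1 (O): min(5, 3) = 3
n3-2 (O): min(2, 4, 3) = 2
n3 (X): max(3, 2) = 3
root (O): min(4, 5, 3) = 3
At root, O picks n3 (lowest: 3).
At n3, X picks n3-1 (highest: 3).
At n3-1, O picks n3-1-2 (lowest: 3).
Terminal value 3.

root -> n3 -> n3-1 -> n3-1-2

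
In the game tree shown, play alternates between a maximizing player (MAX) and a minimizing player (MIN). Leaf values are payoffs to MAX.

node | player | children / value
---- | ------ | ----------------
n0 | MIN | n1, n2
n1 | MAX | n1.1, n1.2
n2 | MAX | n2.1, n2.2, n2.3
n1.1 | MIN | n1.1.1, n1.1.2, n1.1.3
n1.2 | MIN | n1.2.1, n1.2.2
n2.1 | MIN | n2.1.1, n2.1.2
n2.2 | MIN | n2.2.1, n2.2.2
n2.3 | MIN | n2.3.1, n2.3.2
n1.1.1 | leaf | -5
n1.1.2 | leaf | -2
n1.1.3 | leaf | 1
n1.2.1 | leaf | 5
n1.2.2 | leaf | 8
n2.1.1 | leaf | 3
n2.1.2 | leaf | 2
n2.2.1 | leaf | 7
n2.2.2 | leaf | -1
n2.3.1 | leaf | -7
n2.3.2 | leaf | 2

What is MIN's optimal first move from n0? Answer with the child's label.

n1.1 (MIN): min(-5, -2, 1) = -5
n1.2 (MIN): min(5, 8) = 5
n1 (MAX): max(-5, 5) = 5
n2.1 (MIN): min(3, 2) = 2
n2.2 (MIN): min(7, -1) = -1
n2.3 (MIN): min(-7, 2) = -7
n2 (MAX): max(2, -1, -7) = 2
n0 (MIN): min(5, 2) = 2
MIN at n0 wants the lowest of {n1=5, n2=2}, so chooses n2.

n2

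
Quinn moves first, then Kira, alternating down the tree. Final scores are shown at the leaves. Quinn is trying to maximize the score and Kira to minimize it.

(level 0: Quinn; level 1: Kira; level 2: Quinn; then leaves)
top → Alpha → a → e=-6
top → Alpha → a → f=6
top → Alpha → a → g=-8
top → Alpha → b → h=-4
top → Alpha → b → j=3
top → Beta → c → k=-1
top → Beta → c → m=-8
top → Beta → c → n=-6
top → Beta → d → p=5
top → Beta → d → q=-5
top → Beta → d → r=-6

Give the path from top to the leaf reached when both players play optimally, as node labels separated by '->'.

a (Quinn): max(-6, 6, -8) = 6
b (Quinn): max(-4, 3) = 3
Alpha (Kira): min(6, 3) = 3
c (Quinn): max(-1, -8, -6) = -1
d (Quinn): max(5, -5, -6) = 5
Beta (Kira): min(-1, 5) = -1
top (Quinn): max(3, -1) = 3
At top, Quinn picks Alpha (highest: 3).
At Alpha, Kira picks b (lowest: 3).
At b, Quinn picks j (highest: 3).
Terminal value 3.

top -> Alpha -> b -> j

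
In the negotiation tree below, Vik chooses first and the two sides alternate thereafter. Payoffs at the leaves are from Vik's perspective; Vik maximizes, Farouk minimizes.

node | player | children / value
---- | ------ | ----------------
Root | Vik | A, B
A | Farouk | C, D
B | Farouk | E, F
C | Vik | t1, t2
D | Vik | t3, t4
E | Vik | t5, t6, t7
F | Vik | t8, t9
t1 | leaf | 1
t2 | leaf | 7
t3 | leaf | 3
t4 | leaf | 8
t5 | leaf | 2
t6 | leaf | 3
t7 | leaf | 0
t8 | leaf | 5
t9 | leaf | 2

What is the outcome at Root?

7

C (Vik): max(1, 7) = 7
D (Vik): max(3, 8) = 8
A (Farouk): min(7, 8) = 7
E (Vik): max(2, 3, 0) = 3
F (Vik): max(5, 2) = 5
B (Farouk): min(3, 5) = 3
Root (Vik): max(7, 3) = 7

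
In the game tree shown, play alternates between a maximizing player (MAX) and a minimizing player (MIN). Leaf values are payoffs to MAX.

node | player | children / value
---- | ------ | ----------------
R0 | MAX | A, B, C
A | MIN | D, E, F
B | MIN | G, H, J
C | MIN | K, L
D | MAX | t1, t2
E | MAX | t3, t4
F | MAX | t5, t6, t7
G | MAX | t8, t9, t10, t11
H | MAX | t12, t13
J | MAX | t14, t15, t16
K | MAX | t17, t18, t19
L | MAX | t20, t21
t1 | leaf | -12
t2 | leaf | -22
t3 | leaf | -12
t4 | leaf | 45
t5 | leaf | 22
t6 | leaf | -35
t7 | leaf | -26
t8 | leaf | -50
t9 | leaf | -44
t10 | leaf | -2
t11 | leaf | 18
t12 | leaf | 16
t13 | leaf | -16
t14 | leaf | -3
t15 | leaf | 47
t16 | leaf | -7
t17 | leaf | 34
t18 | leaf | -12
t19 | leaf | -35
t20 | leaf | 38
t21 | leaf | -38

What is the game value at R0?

D (MAX): max(-12, -22) = -12
E (MAX): max(-12, 45) = 45
F (MAX): max(22, -35, -26) = 22
A (MIN): min(-12, 45, 22) = -12
G (MAX): max(-50, -44, -2, 18) = 18
H (MAX): max(16, -16) = 16
J (MAX): max(-3, 47, -7) = 47
B (MIN): min(18, 16, 47) = 16
K (MAX): max(34, -12, -35) = 34
L (MAX): max(38, -38) = 38
C (MIN): min(34, 38) = 34
R0 (MAX): max(-12, 16, 34) = 34

34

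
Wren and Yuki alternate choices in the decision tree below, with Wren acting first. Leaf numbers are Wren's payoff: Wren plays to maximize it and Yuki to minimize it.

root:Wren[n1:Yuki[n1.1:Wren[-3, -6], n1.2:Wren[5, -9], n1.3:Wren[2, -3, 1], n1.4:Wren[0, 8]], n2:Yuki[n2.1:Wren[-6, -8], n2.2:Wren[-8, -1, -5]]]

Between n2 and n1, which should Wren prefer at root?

n1

n2.1 (Wren): max(-6, -8) = -6
n2.2 (Wren): max(-8, -1, -5) = -1
n2 (Yuki): min(-6, -1) = -6
n1.1 (Wren): max(-3, -6) = -3
n1.2 (Wren): max(5, -9) = 5
n1.3 (Wren): max(2, -3, 1) = 2
n1.4 (Wren): max(0, 8) = 8
n1 (Yuki): min(-3, 5, 2, 8) = -3
Wren prefers the higher value; n2=-6, n1=-3. n1 is better since -3 > -6.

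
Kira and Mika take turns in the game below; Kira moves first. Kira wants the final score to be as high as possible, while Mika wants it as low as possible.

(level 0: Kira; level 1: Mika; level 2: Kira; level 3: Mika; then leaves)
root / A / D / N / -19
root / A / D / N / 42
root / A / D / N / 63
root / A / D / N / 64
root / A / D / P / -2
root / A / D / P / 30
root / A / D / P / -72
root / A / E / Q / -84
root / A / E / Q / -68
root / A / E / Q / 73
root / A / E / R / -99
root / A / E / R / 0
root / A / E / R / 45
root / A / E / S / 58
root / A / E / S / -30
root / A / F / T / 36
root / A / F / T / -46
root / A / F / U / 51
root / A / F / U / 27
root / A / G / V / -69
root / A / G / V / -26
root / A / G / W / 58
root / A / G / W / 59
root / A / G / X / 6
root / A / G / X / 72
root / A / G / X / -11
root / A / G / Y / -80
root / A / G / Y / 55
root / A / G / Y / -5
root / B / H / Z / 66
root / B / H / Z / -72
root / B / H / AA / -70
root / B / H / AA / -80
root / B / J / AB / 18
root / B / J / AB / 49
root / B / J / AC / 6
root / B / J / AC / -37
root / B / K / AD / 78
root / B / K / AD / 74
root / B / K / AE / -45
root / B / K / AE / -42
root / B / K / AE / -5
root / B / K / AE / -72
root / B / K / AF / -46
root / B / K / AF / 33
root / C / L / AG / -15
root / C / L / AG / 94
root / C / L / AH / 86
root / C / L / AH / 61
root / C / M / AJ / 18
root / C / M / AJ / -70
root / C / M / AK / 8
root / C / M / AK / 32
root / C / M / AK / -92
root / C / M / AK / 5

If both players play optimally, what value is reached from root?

N (Mika): min(-19, 42, 63, 64) = -19
P (Mika): min(-2, 30, -72) = -72
D (Kira): max(-19, -72) = -19
Q (Mika): min(-84, -68, 73) = -84
R (Mika): min(-99, 0, 45) = -99
S (Mika): min(58, -30) = -30
E (Kira): max(-84, -99, -30) = -30
T (Mika): min(36, -46) = -46
U (Mika): min(51, 27) = 27
F (Kira): max(-46, 27) = 27
V (Mika): min(-69, -26) = -69
W (Mika): min(58, 59) = 58
X (Mika): min(6, 72, -11) = -11
Y (Mika): min(-80, 55, -5) = -80
G (Kira): max(-69, 58, -11, -80) = 58
A (Mika): min(-19, -30, 27, 58) = -30
Z (Mika): min(66, -72) = -72
AA (Mika): min(-70, -80) = -80
H (Kira): max(-72, -80) = -72
AB (Mika): min(18, 49) = 18
AC (Mika): min(6, -37) = -37
J (Kira): max(18, -37) = 18
AD (Mika): min(78, 74) = 74
AE (Mika): min(-45, -42, -5, -72) = -72
AF (Mika): min(-46, 33) = -46
K (Kira): max(74, -72, -46) = 74
B (Mika): min(-72, 18, 74) = -72
AG (Mika): min(-15, 94) = -15
AH (Mika): min(86, 61) = 61
L (Kira): max(-15, 61) = 61
AJ (Mika): min(18, -70) = -70
AK (Mika): min(8, 32, -92, 5) = -92
M (Kira): max(-70, -92) = -70
C (Mika): min(61, -70) = -70
root (Kira): max(-30, -72, -70) = -30

-30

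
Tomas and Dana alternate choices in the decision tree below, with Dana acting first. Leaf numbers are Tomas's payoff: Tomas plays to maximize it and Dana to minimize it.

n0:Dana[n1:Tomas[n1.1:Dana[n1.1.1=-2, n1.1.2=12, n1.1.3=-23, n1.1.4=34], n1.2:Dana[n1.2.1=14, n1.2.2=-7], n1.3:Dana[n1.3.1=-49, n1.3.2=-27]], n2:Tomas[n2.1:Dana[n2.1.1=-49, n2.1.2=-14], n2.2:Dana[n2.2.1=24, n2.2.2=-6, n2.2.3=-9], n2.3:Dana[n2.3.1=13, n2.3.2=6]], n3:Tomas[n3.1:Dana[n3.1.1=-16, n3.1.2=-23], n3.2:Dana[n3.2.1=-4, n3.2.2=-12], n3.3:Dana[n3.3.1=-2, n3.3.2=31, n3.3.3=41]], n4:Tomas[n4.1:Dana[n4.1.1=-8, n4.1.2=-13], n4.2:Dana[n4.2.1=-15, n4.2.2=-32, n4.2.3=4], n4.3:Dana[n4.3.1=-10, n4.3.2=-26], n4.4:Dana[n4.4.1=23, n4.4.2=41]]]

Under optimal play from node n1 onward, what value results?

n1.1 (Dana): min(-2, 12, -23, 34) = -23
n1.2 (Dana): min(14, -7) = -7
n1.3 (Dana): min(-49, -27) = -49
n1 (Tomas): max(-23, -7, -49) = -7

-7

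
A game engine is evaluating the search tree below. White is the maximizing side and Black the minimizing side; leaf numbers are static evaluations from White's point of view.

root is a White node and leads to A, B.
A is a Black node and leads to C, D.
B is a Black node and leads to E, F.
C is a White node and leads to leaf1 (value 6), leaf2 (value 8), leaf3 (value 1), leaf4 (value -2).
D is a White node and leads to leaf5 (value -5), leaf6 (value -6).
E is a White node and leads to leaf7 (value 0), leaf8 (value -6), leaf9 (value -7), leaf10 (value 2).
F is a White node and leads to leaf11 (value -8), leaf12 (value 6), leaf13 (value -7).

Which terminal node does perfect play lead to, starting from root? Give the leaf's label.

leaf10

C (White): max(6, 8, 1, -2) = 8
D (White): max(-5, -6) = -5
A (Black): min(8, -5) = -5
E (White): max(0, -6, -7, 2) = 2
F (White): max(-8, 6, -7) = 6
B (Black): min(2, 6) = 2
root (White): max(-5, 2) = 2
At root, White picks B (highest: 2).
At B, Black picks E (lowest: 2).
At E, White picks leaf10 (highest: 2).
Terminal value 2.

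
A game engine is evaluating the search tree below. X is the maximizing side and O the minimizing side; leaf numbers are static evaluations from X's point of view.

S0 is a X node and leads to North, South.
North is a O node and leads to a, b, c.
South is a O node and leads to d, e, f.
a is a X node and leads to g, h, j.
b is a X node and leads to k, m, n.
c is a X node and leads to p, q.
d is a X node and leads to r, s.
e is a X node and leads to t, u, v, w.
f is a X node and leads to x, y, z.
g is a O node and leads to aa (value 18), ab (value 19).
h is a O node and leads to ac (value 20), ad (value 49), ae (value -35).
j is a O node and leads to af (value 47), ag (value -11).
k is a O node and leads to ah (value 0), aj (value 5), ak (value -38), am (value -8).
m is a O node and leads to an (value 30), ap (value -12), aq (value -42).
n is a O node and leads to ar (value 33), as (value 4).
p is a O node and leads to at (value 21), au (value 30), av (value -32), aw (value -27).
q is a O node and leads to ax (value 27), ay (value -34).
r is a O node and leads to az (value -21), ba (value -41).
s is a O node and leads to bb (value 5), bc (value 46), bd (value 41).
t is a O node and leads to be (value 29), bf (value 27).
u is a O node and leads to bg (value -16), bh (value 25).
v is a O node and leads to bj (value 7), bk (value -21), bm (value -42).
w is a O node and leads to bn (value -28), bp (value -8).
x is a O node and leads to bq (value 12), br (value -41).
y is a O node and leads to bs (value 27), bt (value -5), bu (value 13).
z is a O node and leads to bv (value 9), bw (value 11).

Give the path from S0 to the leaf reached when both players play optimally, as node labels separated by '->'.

g (O): min(18, 19) = 18
h (O): min(20, 49, -35) = -35
j (O): min(47, -11) = -11
a (X): max(18, -35, -11) = 18
k (O): min(0, 5, -38, -8) = -38
m (O): min(30, -12, -42) = -42
n (O): min(33, 4) = 4
b (X): max(-38, -42, 4) = 4
p (O): min(21, 30, -32, -27) = -32
q (O): min(27, -34) = -34
c (X): max(-32, -34) = -32
North (O): min(18, 4, -32) = -32
r (O): min(-21, -41) = -41
s (O): min(5, 46, 41) = 5
d (X): max(-41, 5) = 5
t (O): min(29, 27) = 27
u (O): min(-16, 25) = -16
v (O): min(7, -21, -42) = -42
w (O): min(-28, -8) = -28
e (X): max(27, -16, -42, -28) = 27
x (O): min(12, -41) = -41
y (O): min(27, -5, 13) = -5
z (O): min(9, 11) = 9
f (X): max(-41, -5, 9) = 9
South (O): min(5, 27, 9) = 5
S0 (X): max(-32, 5) = 5
At S0, X picks South (highest: 5).
At South, O picks d (lowest: 5).
At d, X picks s (highest: 5).
At s, O picks bb (lowest: 5).
Terminal value 5.

S0 -> South -> d -> s -> bb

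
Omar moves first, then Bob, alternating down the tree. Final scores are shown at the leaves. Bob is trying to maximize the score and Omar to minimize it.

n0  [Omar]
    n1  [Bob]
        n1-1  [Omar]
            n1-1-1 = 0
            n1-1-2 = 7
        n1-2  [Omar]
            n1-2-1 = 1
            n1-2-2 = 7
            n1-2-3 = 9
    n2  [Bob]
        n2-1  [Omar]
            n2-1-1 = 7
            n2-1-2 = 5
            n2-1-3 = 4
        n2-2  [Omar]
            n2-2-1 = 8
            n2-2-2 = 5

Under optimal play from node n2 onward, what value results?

5

n2-1 (Omar): min(7, 5, 4) = 4
n2-2 (Omar): min(8, 5) = 5
n2 (Bob): max(4, 5) = 5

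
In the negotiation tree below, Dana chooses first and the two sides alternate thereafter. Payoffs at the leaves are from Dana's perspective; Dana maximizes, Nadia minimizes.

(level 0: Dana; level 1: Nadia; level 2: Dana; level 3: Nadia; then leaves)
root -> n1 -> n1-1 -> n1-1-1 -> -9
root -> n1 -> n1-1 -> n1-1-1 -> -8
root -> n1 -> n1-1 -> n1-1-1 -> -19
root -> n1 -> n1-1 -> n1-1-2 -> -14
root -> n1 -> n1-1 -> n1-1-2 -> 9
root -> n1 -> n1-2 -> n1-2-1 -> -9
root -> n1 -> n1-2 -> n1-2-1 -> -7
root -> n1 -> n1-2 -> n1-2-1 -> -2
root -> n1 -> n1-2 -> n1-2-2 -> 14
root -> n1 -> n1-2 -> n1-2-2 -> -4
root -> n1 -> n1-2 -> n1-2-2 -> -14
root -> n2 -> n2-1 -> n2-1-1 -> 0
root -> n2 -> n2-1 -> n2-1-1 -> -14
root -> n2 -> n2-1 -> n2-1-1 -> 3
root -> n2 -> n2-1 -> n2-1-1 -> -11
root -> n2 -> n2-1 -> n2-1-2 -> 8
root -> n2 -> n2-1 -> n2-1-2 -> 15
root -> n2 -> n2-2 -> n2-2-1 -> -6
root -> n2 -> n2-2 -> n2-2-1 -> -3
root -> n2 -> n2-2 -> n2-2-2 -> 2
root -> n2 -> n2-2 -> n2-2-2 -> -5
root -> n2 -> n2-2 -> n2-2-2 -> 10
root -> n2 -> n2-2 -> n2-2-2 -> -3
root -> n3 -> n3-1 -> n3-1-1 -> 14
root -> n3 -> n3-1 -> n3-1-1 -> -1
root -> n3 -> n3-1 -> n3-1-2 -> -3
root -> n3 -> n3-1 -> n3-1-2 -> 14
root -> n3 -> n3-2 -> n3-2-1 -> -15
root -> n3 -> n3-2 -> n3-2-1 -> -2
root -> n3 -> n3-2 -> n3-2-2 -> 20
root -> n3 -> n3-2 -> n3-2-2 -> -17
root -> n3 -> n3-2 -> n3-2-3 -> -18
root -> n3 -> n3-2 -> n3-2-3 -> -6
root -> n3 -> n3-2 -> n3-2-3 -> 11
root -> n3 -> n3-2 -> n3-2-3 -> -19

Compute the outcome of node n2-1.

8

n2-1-1 (Nadia): min(0, -14, 3, -11) = -14
n2-1-2 (Nadia): min(8, 15) = 8
n2-1 (Dana): max(-14, 8) = 8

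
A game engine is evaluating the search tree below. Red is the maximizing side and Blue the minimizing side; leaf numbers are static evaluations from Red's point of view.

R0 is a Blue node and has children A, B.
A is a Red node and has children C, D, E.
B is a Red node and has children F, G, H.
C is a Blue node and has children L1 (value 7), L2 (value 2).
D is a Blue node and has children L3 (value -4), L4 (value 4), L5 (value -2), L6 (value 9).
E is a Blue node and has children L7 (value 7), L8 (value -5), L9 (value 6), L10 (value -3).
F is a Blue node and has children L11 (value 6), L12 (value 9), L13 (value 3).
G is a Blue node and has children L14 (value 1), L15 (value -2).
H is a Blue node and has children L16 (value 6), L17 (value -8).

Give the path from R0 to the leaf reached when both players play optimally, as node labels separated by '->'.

R0 -> A -> C -> L2

C (Blue): min(7, 2) = 2
D (Blue): min(-4, 4, -2, 9) = -4
E (Blue): min(7, -5, 6, -3) = -5
A (Red): max(2, -4, -5) = 2
F (Blue): min(6, 9, 3) = 3
G (Blue): min(1, -2) = -2
H (Blue): min(6, -8) = -8
B (Red): max(3, -2, -8) = 3
R0 (Blue): min(2, 3) = 2
At R0, Blue picks A (lowest: 2).
At A, Red picks C (highest: 2).
At C, Blue picks L2 (lowest: 2).
Terminal value 2.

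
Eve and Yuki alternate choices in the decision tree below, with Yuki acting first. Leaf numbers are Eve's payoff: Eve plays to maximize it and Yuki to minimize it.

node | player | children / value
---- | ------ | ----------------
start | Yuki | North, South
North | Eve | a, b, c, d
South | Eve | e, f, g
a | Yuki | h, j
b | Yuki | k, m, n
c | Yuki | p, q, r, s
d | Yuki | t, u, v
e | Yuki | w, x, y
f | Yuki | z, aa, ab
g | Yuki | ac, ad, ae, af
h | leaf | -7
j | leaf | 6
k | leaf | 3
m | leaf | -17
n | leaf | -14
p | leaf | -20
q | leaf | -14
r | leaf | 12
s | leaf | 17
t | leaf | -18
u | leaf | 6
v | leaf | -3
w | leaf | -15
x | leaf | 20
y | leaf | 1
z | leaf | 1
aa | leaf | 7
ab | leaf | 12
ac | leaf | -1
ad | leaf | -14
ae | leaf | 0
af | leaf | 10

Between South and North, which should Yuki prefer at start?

North

e (Yuki): min(-15, 20, 1) = -15
f (Yuki): min(1, 7, 12) = 1
g (Yuki): min(-1, -14, 0, 10) = -14
South (Eve): max(-15, 1, -14) = 1
a (Yuki): min(-7, 6) = -7
b (Yuki): min(3, -17, -14) = -17
c (Yuki): min(-20, -14, 12, 17) = -20
d (Yuki): min(-18, 6, -3) = -18
North (Eve): max(-7, -17, -20, -18) = -7
Yuki prefers the lower value; South=1, North=-7. North is better since -7 < 1.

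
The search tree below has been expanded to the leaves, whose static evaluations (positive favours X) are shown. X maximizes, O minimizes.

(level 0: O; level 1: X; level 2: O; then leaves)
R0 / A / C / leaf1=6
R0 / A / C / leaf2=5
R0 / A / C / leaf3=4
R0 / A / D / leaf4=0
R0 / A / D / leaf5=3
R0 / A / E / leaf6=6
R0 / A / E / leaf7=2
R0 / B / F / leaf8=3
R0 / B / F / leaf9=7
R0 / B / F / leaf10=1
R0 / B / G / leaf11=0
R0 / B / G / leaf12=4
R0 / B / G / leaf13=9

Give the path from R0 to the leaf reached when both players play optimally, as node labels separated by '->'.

R0 -> B -> F -> leaf10

C (O): min(6, 5, 4) = 4
D (O): min(0, 3) = 0
E (O): min(6, 2) = 2
A (X): max(4, 0, 2) = 4
F (O): min(3, 7, 1) = 1
G (O): min(0, 4, 9) = 0
B (X): max(1, 0) = 1
R0 (O): min(4, 1) = 1
At R0, O picks B (lowest: 1).
At B, X picks F (highest: 1).
At F, O picks leaf10 (lowest: 1).
Terminal value 1.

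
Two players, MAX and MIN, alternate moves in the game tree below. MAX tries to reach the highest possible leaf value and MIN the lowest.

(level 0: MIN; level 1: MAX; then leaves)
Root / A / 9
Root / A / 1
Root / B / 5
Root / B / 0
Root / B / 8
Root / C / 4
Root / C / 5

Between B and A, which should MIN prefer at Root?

B (MAX): max(5, 0, 8) = 8
A (MAX): max(9, 1) = 9
MIN prefers the lower value; B=8, A=9. B is better since 8 < 9.

B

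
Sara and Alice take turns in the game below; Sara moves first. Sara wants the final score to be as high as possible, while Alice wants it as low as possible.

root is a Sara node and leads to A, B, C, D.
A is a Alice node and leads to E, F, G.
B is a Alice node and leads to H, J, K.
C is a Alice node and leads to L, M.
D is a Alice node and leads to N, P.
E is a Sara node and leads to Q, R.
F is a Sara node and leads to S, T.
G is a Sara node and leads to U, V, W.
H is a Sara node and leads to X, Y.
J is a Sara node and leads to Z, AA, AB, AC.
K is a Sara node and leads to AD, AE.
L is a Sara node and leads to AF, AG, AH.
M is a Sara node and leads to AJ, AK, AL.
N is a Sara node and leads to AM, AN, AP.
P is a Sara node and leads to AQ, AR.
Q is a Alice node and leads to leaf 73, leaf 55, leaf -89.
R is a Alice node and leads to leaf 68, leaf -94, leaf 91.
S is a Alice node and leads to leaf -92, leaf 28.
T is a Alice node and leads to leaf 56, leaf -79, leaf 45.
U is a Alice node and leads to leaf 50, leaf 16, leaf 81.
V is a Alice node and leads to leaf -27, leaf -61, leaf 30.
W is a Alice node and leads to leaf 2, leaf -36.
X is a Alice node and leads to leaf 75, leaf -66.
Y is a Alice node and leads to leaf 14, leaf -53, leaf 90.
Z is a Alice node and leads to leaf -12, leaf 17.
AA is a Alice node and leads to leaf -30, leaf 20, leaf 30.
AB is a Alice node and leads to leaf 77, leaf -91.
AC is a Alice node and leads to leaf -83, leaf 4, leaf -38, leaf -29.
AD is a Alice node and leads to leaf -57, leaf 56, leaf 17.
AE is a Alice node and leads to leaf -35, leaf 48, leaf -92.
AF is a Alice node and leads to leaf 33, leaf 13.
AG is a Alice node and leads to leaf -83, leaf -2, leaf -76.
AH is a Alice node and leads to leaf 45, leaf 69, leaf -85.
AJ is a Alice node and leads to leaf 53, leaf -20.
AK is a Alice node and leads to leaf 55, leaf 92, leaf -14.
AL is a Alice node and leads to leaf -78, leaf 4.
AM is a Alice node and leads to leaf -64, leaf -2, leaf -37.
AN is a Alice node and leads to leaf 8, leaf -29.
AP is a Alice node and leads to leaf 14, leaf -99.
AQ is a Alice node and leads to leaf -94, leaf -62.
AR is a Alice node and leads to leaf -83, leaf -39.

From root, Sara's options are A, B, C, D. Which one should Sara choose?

C

Q (Alice): min(73, 55, -89) = -89
R (Alice): min(68, -94, 91) = -94
E (Sara): max(-89, -94) = -89
S (Alice): min(-92, 28) = -92
T (Alice): min(56, -79, 45) = -79
F (Sara): max(-92, -79) = -79
U (Alice): min(50, 16, 81) = 16
V (Alice): min(-27, -61, 30) = -61
W (Alice): min(2, -36) = -36
G (Sara): max(16, -61, -36) = 16
A (Alice): min(-89, -79, 16) = -89
X (Alice): min(75, -66) = -66
Y (Alice): min(14, -53, 90) = -53
H (Sara): max(-66, -53) = -53
Z (Alice): min(-12, 17) = -12
AA (Alice): min(-30, 20, 30) = -30
AB (Alice): min(77, -91) = -91
AC (Alice): min(-83, 4, -38, -29) = -83
J (Sara): max(-12, -30, -91, -83) = -12
AD (Alice): min(-57, 56, 17) = -57
AE (Alice): min(-35, 48, -92) = -92
K (Sara): max(-57, -92) = -57
B (Alice): min(-53, -12, -57) = -57
AF (Alice): min(33, 13) = 13
AG (Alice): min(-83, -2, -76) = -83
AH (Alice): min(45, 69, -85) = -85
L (Sara): max(13, -83, -85) = 13
AJ (Alice): min(53, -20) = -20
AK (Alice): min(55, 92, -14) = -14
AL (Alice): min(-78, 4) = -78
M (Sara): max(-20, -14, -78) = -14
C (Alice): min(13, -14) = -14
AM (Alice): min(-64, -2, -37) = -64
AN (Alice): min(8, -29) = -29
AP (Alice): min(14, -99) = -99
N (Sara): max(-64, -29, -99) = -29
AQ (Alice): min(-94, -62) = -94
AR (Alice): min(-83, -39) = -83
P (Sara): max(-94, -83) = -83
D (Alice): min(-29, -83) = -83
root (Sara): max(-89, -57, -14, -83) = -14
Sara at root wants the highest of {A=-89, B=-57, C=-14, D=-83}, so chooses C.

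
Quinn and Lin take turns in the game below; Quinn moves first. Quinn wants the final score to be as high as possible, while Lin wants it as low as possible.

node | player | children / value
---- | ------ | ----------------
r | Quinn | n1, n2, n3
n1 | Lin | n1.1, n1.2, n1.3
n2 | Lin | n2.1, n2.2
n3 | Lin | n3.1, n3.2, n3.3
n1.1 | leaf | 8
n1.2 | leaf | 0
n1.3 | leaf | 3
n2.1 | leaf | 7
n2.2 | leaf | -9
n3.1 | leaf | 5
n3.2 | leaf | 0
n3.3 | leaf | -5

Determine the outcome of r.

n1 (Lin): min(8, 0, 3) = 0
n2 (Lin): min(7, -9) = -9
n3 (Lin): min(5, 0, -5) = -5
r (Quinn): max(0, -9, -5) = 0

0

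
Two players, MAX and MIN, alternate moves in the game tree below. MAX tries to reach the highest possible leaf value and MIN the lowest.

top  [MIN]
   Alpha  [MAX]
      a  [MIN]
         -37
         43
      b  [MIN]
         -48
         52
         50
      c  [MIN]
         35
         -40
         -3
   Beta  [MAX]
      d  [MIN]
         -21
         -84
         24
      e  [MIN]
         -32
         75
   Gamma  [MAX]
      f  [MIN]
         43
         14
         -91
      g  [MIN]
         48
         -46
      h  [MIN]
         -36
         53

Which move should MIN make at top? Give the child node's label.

Alpha

a (MIN): min(-37, 43) = -37
b (MIN): min(-48, 52, 50) = -48
c (MIN): min(35, -40, -3) = -40
Alpha (MAX): max(-37, -48, -40) = -37
d (MIN): min(-21, -84, 24) = -84
e (MIN): min(-32, 75) = -32
Beta (MAX): max(-84, -32) = -32
f (MIN): min(43, 14, -91) = -91
g (MIN): min(48, -46) = -46
h (MIN): min(-36, 53) = -36
Gamma (MAX): max(-91, -46, -36) = -36
top (MIN): min(-37, -32, -36) = -37
MIN at top wants the lowest of {Alpha=-37, Beta=-32, Gamma=-36}, so chooses Alpha.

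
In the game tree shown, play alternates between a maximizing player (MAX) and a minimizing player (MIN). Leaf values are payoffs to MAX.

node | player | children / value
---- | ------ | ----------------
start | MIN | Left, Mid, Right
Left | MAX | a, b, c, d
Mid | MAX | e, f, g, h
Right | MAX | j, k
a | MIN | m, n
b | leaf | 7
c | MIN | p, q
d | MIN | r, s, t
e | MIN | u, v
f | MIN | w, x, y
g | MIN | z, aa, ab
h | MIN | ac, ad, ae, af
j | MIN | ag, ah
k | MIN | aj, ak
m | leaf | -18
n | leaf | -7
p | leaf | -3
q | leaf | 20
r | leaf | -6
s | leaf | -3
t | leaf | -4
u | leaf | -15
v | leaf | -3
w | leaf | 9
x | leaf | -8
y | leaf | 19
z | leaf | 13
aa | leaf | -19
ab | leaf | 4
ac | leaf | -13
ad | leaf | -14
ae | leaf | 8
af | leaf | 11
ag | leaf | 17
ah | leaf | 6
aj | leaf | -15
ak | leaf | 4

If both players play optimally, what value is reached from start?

a (MIN): min(-18, -7) = -18
c (MIN): min(-3, 20) = -3
d (MIN): min(-6, -3, -4) = -6
Left (MAX): max(-18, 7, -3, -6) = 7
e (MIN): min(-15, -3) = -15
f (MIN): min(9, -8, 19) = -8
g (MIN): min(13, -19, 4) = -19
h (MIN): min(-13, -14, 8, 11) = -14
Mid (MAX): max(-15, -8, -19, -14) = -8
j (MIN): min(17, 6) = 6
k (MIN): min(-15, 4) = -15
Right (MAX): max(6, -15) = 6
start (MIN): min(7, -8, 6) = -8

-8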